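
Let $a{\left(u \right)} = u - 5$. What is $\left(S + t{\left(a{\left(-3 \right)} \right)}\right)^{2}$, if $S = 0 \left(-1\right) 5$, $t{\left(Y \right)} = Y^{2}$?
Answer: $4096$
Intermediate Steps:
$a{\left(u \right)} = -5 + u$
$S = 0$ ($S = 0 \cdot 5 = 0$)
$\left(S + t{\left(a{\left(-3 \right)} \right)}\right)^{2} = \left(0 + \left(-5 - 3\right)^{2}\right)^{2} = \left(0 + \left(-8\right)^{2}\right)^{2} = \left(0 + 64\right)^{2} = 64^{2} = 4096$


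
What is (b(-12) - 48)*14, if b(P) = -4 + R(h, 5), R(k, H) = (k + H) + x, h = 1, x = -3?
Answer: -686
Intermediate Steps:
R(k, H) = -3 + H + k (R(k, H) = (k + H) - 3 = (H + k) - 3 = -3 + H + k)
b(P) = -1 (b(P) = -4 + (-3 + 5 + 1) = -4 + 3 = -1)
(b(-12) - 48)*14 = (-1 - 48)*14 = -49*14 = -686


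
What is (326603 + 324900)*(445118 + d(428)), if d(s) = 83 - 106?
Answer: 289980727785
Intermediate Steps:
d(s) = -23
(326603 + 324900)*(445118 + d(428)) = (326603 + 324900)*(445118 - 23) = 651503*445095 = 289980727785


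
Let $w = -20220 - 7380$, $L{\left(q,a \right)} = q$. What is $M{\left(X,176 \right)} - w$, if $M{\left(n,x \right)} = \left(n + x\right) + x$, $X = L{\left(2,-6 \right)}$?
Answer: $27954$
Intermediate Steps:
$X = 2$
$M{\left(n,x \right)} = n + 2 x$
$w = -27600$ ($w = -20220 - 7380 = -27600$)
$M{\left(X,176 \right)} - w = \left(2 + 2 \cdot 176\right) - -27600 = \left(2 + 352\right) + 27600 = 354 + 27600 = 27954$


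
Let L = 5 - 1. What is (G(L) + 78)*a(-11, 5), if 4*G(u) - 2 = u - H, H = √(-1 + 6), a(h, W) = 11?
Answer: 1749/2 - 11*√5/4 ≈ 868.35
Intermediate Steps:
H = √5 ≈ 2.2361
L = 4 (L = 5 - 1*1 = 5 - 1 = 4)
G(u) = ½ - √5/4 + u/4 (G(u) = ½ + (u - √5)/4 = ½ + (-√5/4 + u/4) = ½ - √5/4 + u/4)
(G(L) + 78)*a(-11, 5) = ((½ - √5/4 + (¼)*4) + 78)*11 = ((½ - √5/4 + 1) + 78)*11 = ((3/2 - √5/4) + 78)*11 = (159/2 - √5/4)*11 = 1749/2 - 11*√5/4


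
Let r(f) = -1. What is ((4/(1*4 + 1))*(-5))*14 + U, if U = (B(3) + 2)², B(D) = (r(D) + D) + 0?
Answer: -40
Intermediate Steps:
B(D) = -1 + D (B(D) = (-1 + D) + 0 = -1 + D)
U = 16 (U = ((-1 + 3) + 2)² = (2 + 2)² = 4² = 16)
((4/(1*4 + 1))*(-5))*14 + U = ((4/(1*4 + 1))*(-5))*14 + 16 = ((4/(4 + 1))*(-5))*14 + 16 = ((4/5)*(-5))*14 + 16 = ((4*(⅕))*(-5))*14 + 16 = ((⅘)*(-5))*14 + 16 = -4*14 + 16 = -56 + 16 = -40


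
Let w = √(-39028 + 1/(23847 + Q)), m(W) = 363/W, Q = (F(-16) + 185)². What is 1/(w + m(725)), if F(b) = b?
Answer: 4597491800/358369821654709 - 1051250*I*√26798561200146/1075109464964127 ≈ 1.2829e-5 - 0.0050618*I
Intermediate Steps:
Q = 28561 (Q = (-16 + 185)² = 169² = 28561)
w = I*√26798561200146/26204 (w = √(-39028 + 1/(23847 + 28561)) = √(-39028 + 1/52408) = √(-2045379423/52408) = I*√26798561200146/26204 ≈ 197.56*I)
1/(w + m(725)) = 1/(I*√26798561200146/26204 + 363/725) = 1/(363/725 + I*√26798561200146/26204)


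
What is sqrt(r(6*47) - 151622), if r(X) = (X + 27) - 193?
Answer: 3*I*sqrt(16834) ≈ 389.24*I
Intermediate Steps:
r(X) = -166 + X (r(X) = (27 + X) - 193 = -166 + X)
sqrt(r(6*47) - 151622) = sqrt((-166 + 6*47) - 151622) = sqrt((-166 + 282) - 151622) = sqrt(116 - 151622) = sqrt(-151506) = 3*I*sqrt(16834)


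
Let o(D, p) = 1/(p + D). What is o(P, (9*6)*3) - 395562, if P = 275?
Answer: -172860593/437 ≈ -3.9556e+5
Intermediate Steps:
o(D, p) = 1/(D + p)
o(P, (9*6)*3) - 395562 = 1/(275 + (9*6)*3) - 395562 = 1/(275 + 54*3) - 395562 = 1/(275 + 162) - 395562 = 1/437 - 395562 = -172860593/437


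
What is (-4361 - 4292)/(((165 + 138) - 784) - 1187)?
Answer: 8653/1668 ≈ 5.1877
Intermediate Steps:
(-4361 - 4292)/(((165 + 138) - 784) - 1187) = -8653/((303 - 784) - 1187) = -8653/(-481 - 1187) = -8653/(-1668) = -8653*(-1/1668) = 8653/1668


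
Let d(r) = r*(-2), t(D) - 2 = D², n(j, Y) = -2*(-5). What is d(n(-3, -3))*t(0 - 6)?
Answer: -760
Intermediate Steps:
n(j, Y) = 10
t(D) = 2 + D²
d(r) = -2*r
d(n(-3, -3))*t(0 - 6) = (-2*10)*(2 + (0 - 6)²) = -20*(2 + (-6)²) = -20*(2 + 36) = -20*38 = -760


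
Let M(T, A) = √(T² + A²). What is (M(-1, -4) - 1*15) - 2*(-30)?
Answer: 45 + √17 ≈ 49.123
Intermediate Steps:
M(T, A) = √(A² + T²)
(M(-1, -4) - 1*15) - 2*(-30) = (√((-4)² + (-1)²) - 1*15) - 2*(-30) = (√(16 + 1) - 15) + 60 = (√17 - 15) + 60 = (-15 + √17) + 60 = 45 + √17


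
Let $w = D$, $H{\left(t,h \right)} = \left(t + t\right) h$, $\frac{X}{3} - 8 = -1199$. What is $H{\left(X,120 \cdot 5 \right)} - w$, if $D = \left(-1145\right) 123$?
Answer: $-4146765$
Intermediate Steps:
$X = -3573$ ($X = 24 + 3 \left(-1199\right) = 24 - 3597 = -3573$)
$H{\left(t,h \right)} = 2 h t$ ($H{\left(t,h \right)} = 2 t h = 2 h t$)
$D = -140835$
$w = -140835$
$H{\left(X,120 \cdot 5 \right)} - w = 2 \cdot 120 \cdot 5 \left(-3573\right) - -140835 = 2 \cdot 600 \left(-3573\right) + 140835 = -4287600 + 140835 = -4146765$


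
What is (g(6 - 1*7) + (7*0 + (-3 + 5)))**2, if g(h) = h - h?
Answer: 4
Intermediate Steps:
g(h) = 0
(g(6 - 1*7) + (7*0 + (-3 + 5)))**2 = (0 + (7*0 + (-3 + 5)))**2 = (0 + (0 + 2))**2 = (0 + 2)**2 = 2**2 = 4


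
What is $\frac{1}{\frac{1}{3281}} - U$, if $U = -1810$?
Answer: $5091$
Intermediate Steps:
$\frac{1}{\frac{1}{3281}} - U = \frac{1}{\frac{1}{3281}} - -1810 = \frac{1}{\frac{1}{3281}} + 1810 = 3281 + 1810 = 5091$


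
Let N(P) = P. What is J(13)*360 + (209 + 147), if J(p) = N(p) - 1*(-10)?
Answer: 8636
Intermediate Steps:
J(p) = 10 + p (J(p) = p - 1*(-10) = p + 10 = 10 + p)
J(13)*360 + (209 + 147) = (10 + 13)*360 + (209 + 147) = 23*360 + 356 = 8280 + 356 = 8636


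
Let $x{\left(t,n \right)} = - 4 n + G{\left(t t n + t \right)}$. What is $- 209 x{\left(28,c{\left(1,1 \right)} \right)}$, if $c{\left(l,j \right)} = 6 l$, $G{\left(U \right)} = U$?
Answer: $-983972$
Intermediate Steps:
$x{\left(t,n \right)} = t - 4 n + n t^{2}$ ($x{\left(t,n \right)} = - 4 n + \left(t t n + t\right) = - 4 n + \left(t^{2} n + t\right) = - 4 n + \left(n t^{2} + t\right) = - 4 n + \left(t + n t^{2}\right) = t - 4 n + n t^{2}$)
$- 209 x{\left(28,c{\left(1,1 \right)} \right)} = - 209 \left(- 4 \cdot 6 \cdot 1 + 28 \left(1 + 6 \cdot 1 \cdot 28\right)\right) = - 209 \left(\left(-4\right) 6 + 28 \left(1 + 6 \cdot 28\right)\right) = - 209 \left(-24 + 28 \left(1 + 168\right)\right) = - 209 \left(-24 + 28 \cdot 169\right) = - 209 \left(-24 + 4732\right) = \left(-209\right) 4708 = -983972$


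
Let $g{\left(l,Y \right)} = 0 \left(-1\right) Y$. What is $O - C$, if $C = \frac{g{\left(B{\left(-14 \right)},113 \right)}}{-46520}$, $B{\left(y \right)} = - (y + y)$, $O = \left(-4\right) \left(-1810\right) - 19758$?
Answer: $-12518$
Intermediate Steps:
$O = -12518$ ($O = 7240 - 19758 = -12518$)
$B{\left(y \right)} = - 2 y$
$g{\left(l,Y \right)} = 0$ ($g{\left(l,Y \right)} = 0 Y = 0$)
$C = 0$ ($C = \frac{0}{-46520} = 0 \left(- \frac{1}{46520}\right) = 0$)
$O - C = -12518 - 0 = -12518 + 0 = -12518$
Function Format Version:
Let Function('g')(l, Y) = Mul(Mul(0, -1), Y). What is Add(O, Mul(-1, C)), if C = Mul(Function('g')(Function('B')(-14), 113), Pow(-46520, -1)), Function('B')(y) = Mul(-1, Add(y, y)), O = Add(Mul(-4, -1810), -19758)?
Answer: -12518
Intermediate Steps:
O = -12518 (O = Add(7240, -19758) = -12518)
Function('B')(y) = Mul(-2, y) (Function('B')(y) = Mul(-1, Mul(2, y)) = Mul(-2, y))
Function('g')(l, Y) = 0 (Function('g')(l, Y) = Mul(0, Y) = 0)
C = 0 (C = Mul(0, Pow(-46520, -1)) = Mul(0, Rational(-1, 46520)) = 0)
Add(O, Mul(-1, C)) = Add(-12518, Mul(-1, 0)) = Add(-12518, 0) = -12518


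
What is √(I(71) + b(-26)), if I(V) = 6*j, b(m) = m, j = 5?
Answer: 2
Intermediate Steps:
I(V) = 30 (I(V) = 6*5 = 30)
√(I(71) + b(-26)) = √(30 - 26) = √4 = 2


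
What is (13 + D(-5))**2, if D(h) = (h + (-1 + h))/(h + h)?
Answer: 19881/100 ≈ 198.81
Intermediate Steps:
D(h) = (-1 + 2*h)/(2*h) (D(h) = (-1 + 2*h)/((2*h)) = (-1 + 2*h)*(1/(2*h)) = (-1 + 2*h)/(2*h))
(13 + D(-5))**2 = (13 + (-1/2 - 5)/(-5))**2 = (13 - 1/5*(-11/2))**2 = (13 + 11/10)**2 = (141/10)**2 = 19881/100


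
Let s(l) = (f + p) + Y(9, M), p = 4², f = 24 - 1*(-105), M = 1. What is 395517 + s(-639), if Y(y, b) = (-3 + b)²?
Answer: 395666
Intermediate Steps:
f = 129 (f = 24 + 105 = 129)
p = 16
s(l) = 149 (s(l) = (129 + 16) + (-3 + 1)² = 145 + (-2)² = 145 + 4 = 149)
395517 + s(-639) = 395517 + 149 = 395666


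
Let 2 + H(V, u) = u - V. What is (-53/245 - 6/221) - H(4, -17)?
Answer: 1232152/54145 ≈ 22.757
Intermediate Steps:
H(V, u) = -2 + u - V (H(V, u) = -2 + (u - V) = -2 + u - V)
(-53/245 - 6/221) - H(4, -17) = (-53/245 - 6/221) - (-2 - 17 - 1*4) = (-53*1/245 - 6*1/221) - (-2 - 17 - 4) = (-53/245 - 6/221) - 1*(-23) = -13183/54145 + 23 = 1232152/54145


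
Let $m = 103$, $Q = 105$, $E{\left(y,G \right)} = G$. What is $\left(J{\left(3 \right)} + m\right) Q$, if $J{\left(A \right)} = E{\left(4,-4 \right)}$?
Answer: $10395$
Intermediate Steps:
$J{\left(A \right)} = -4$
$\left(J{\left(3 \right)} + m\right) Q = \left(-4 + 103\right) 105 = 99 \cdot 105 = 10395$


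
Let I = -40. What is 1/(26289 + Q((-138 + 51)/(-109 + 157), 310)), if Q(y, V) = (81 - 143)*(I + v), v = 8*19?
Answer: 1/19345 ≈ 5.1693e-5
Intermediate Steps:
v = 152
Q(y, V) = -6944 (Q(y, V) = (81 - 143)*(-40 + 152) = -62*112 = -6944)
1/(26289 + Q((-138 + 51)/(-109 + 157), 310)) = 1/(26289 - 6944) = 1/19345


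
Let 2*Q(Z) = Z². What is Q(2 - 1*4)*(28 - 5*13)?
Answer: -74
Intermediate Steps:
Q(Z) = Z²/2
Q(2 - 1*4)*(28 - 5*13) = ((2 - 1*4)²/2)*(28 - 5*13) = ((2 - 4)²/2)*(28 - 65) = ((½)*(-2)²)*(-37) = ((½)*4)*(-37) = 2*(-37) = -74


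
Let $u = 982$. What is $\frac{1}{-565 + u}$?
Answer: $\frac{1}{417} \approx 0.0023981$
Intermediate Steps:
$\frac{1}{-565 + u} = \frac{1}{-565 + 982} = \frac{1}{417}$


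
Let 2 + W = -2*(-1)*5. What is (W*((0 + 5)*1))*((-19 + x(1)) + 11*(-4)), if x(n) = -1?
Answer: -2560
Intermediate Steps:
W = 8 (W = -2 - 2*(-1)*5 = -2 + 2*5 = -2 + 10 = 8)
(W*((0 + 5)*1))*((-19 + x(1)) + 11*(-4)) = (8*((0 + 5)*1))*((-19 - 1) + 11*(-4)) = (8*(5*1))*(-20 - 44) = (8*5)*(-64) = 40*(-64) = -2560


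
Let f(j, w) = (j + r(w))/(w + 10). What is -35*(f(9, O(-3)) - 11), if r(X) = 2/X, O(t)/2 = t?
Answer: 1855/6 ≈ 309.17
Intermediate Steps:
O(t) = 2*t
f(j, w) = (j + 2/w)/(10 + w) (f(j, w) = (j + 2/w)/(w + 10) = (j + 2/w)/(10 + w))
-35*(f(9, O(-3)) - 11) = -35*((2 + 9*(2*(-3)))/(((2*(-3)))*(10 + 2*(-3))) - 11) = -35*((2 + 9*(-6))/((-6)*(10 - 6)) - 11) = -35*(-1/6*(2 - 54)/4 - 11) = -35*(-1/6*1/4*(-52) - 11) = -35*(13/6 - 11) = -35*(-53/6) = 1855/6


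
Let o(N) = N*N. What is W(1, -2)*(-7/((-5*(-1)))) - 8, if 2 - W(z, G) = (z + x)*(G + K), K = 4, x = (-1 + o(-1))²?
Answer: -8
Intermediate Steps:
o(N) = N²
x = 0 (x = (-1 + (-1)²)² = (-1 + 1)² = 0² = 0)
W(z, G) = 2 - z*(4 + G) (W(z, G) = 2 - (z + 0)*(G + 4) = 2 - z*(4 + G))
W(1, -2)*(-7/((-5*(-1)))) - 8 = (2 - 4*1 - 1*(-2)*1)*(-7/((-5*(-1)))) - 8 = (2 - 4 + 2)*(-7/5) - 8 = 0*(-7*⅕) - 8 = 0*(-7/5) - 8 = 0 - 8 = -8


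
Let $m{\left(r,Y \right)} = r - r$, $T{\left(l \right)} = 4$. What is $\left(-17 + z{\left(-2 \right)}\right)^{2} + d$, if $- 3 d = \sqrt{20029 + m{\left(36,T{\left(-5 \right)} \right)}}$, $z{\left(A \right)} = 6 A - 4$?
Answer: $1089 - \frac{\sqrt{20029}}{3} \approx 1041.8$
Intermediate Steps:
$z{\left(A \right)} = -4 + 6 A$
$m{\left(r,Y \right)} = 0$
$d = - \frac{\sqrt{20029}}{3}$ ($d = - \frac{\sqrt{20029 + 0}}{3} = - \frac{\sqrt{20029}}{3} \approx -47.175$)
$\left(-17 + z{\left(-2 \right)}\right)^{2} + d = \left(-17 + \left(-4 + 6 \left(-2\right)\right)\right)^{2} - \frac{\sqrt{20029}}{3} = \left(-17 - 16\right)^{2} - \frac{\sqrt{20029}}{3} = \left(-33\right)^{2} - \frac{\sqrt{20029}}{3} = 1089 - \frac{\sqrt{20029}}{3}$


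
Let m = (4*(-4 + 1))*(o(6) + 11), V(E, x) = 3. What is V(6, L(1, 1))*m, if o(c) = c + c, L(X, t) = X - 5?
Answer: -828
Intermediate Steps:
L(X, t) = -5 + X
o(c) = 2*c
m = -276 (m = (4*(-4 + 1))*(2*6 + 11) = (4*(-3))*(12 + 11) = -12*23 = -276)
V(6, L(1, 1))*m = 3*(-276) = -828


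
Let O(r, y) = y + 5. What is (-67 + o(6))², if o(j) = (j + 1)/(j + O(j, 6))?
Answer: 1281424/289 ≈ 4434.0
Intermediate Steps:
O(r, y) = 5 + y
o(j) = (1 + j)/(11 + j) (o(j) = (j + 1)/(j + (5 + 6)) = (1 + j)/(j + 11) = (1 + j)/(11 + j))
(-67 + o(6))² = (-67 + (1 + 6)/(11 + 6))² = (-67 + 7/17)² = (-1132/17)² = 1281424/289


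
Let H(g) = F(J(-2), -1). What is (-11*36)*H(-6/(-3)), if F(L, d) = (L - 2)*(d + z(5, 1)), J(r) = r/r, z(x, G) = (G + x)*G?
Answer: 1980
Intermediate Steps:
z(x, G) = G*(G + x)
J(r) = 1
F(L, d) = (-2 + L)*(6 + d) (F(L, d) = (L - 2)*(d + 1*(1 + 5)) = (-2 + L)*(d + 1*6) = (-2 + L)*(d + 6) = (-2 + L)*(6 + d))
H(g) = -5 (H(g) = -12 - 2*(-1) + 6*1 + 1*(-1) = -12 + 2 + 6 - 1 = -5)
(-11*36)*H(-6/(-3)) = -11*36*(-5) = -396*(-5) = 1980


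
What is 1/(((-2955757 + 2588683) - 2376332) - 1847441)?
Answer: -1/4590847 ≈ -2.1782e-7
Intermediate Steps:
1/(((-2955757 + 2588683) - 2376332) - 1847441) = 1/((-367074 - 2376332) - 1847441) = 1/(-2743406 - 1847441) = 1/(-4590847) = -1/4590847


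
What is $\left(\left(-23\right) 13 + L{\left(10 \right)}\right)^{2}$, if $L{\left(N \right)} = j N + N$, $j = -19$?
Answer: $229441$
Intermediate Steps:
$L{\left(N \right)} = - 18 N$ ($L{\left(N \right)} = - 19 N + N = - 18 N$)
$\left(\left(-23\right) 13 + L{\left(10 \right)}\right)^{2} = \left(\left(-23\right) 13 - 180\right)^{2} = \left(-299 - 180\right)^{2} = \left(-479\right)^{2} = 229441$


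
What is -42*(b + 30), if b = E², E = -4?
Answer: -1932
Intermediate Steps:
b = 16 (b = (-4)² = 16)
-42*(b + 30) = -42*(16 + 30) = -42*46 = -1932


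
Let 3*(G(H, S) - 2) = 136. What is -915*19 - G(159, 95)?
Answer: -52297/3 ≈ -17432.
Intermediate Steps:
G(H, S) = 142/3 (G(H, S) = 2 + (⅓)*136 = 2 + 136/3 = 142/3)
-915*19 - G(159, 95) = -915*19 - 1*142/3 = -17385 - 142/3 = -52297/3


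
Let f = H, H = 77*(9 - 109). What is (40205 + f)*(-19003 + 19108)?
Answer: 3413025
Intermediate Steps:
H = -7700 (H = 77*(-100) = -7700)
f = -7700
(40205 + f)*(-19003 + 19108) = (40205 - 7700)*(-19003 + 19108) = 32505*105 = 3413025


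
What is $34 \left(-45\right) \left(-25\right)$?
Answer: $38250$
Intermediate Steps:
$34 \left(-45\right) \left(-25\right) = \left(-1530\right) \left(-25\right) = 38250$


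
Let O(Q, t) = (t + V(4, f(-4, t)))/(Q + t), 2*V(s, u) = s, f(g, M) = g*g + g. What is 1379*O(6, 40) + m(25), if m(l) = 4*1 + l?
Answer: 29626/23 ≈ 1288.1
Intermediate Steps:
f(g, M) = g + g² (f(g, M) = g² + g = g + g²)
V(s, u) = s/2
O(Q, t) = (2 + t)/(Q + t) (O(Q, t) = (t + (½)*4)/(Q + t) = (t + 2)/(Q + t) = (2 + t)/(Q + t))
m(l) = 4 + l
1379*O(6, 40) + m(25) = 1379*((2 + 40)/(6 + 40)) + (4 + 25) = 1379*(42/46) + 29 = 1379*((1/46)*42) + 29 = 1379*(21/23) + 29 = 28959/23 + 29 = 29626/23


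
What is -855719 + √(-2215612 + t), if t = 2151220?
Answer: -855719 + 2*I*√16098 ≈ -8.5572e+5 + 253.76*I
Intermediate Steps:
-855719 + √(-2215612 + t) = -855719 + √(-2215612 + 2151220) = -855719 + √(-64392) = -855719 + 2*I*√16098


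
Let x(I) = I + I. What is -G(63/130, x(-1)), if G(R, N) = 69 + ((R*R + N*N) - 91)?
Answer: 300231/16900 ≈ 17.765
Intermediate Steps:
x(I) = 2*I
G(R, N) = -22 + N**2 + R**2 (G(R, N) = 69 + ((R**2 + N**2) - 91) = 69 + ((N**2 + R**2) - 91) = 69 + (-91 + N**2 + R**2) = -22 + N**2 + R**2)
-G(63/130, x(-1)) = -(-22 + (2*(-1))**2 + (63/130)**2) = -(-22 + (-2)**2 + (63*(1/130))**2) = -(-22 + 4 + (63/130)**2) = -(-22 + 4 + 3969/16900) = -1*(-300231/16900) = 300231/16900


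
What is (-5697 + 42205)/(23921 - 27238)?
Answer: -36508/3317 ≈ -11.006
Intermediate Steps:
(-5697 + 42205)/(23921 - 27238) = 36508/(-3317) = 36508*(-1/3317) = -36508/3317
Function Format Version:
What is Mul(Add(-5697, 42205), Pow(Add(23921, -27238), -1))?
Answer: Rational(-36508, 3317) ≈ -11.006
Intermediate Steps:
Mul(Add(-5697, 42205), Pow(Add(23921, -27238), -1)) = Mul(36508, Pow(-3317, -1)) = Mul(36508, Rational(-1, 3317)) = Rational(-36508, 3317)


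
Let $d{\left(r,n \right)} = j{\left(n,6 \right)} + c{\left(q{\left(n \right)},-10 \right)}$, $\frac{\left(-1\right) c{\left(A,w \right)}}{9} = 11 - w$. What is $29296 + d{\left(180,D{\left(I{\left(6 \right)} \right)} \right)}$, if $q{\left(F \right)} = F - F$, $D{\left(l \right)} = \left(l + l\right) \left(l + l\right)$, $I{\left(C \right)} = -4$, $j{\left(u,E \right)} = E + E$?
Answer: $29119$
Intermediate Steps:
$j{\left(u,E \right)} = 2 E$
$D{\left(l \right)} = 4 l^{2}$ ($D{\left(l \right)} = 2 l 2 l = 4 l^{2}$)
$q{\left(F \right)} = 0$
$c{\left(A,w \right)} = -99 + 9 w$ ($c{\left(A,w \right)} = - 9 \left(11 - w\right) = -99 + 9 w$)
$d{\left(r,n \right)} = -177$ ($d{\left(r,n \right)} = 2 \cdot 6 + \left(-99 + 9 \left(-10\right)\right) = 12 - 189 = -177$)
$29296 + d{\left(180,D{\left(I{\left(6 \right)} \right)} \right)} = 29296 - 177 = 29119$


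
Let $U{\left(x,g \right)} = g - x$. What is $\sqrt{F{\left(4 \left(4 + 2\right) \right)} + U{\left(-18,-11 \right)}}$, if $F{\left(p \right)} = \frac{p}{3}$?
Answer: $\sqrt{15} \approx 3.873$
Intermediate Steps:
$F{\left(p \right)} = \frac{p}{3}$ ($F{\left(p \right)} = p \frac{1}{3} = \frac{p}{3}$)
$\sqrt{F{\left(4 \left(4 + 2\right) \right)} + U{\left(-18,-11 \right)}} = \sqrt{\frac{4 \left(4 + 2\right)}{3} - -7} = \sqrt{\frac{4 \cdot 6}{3} + \left(-11 + 18\right)} = \sqrt{\frac{1}{3} \cdot 24 + 7} = \sqrt{8 + 7} = \sqrt{15}$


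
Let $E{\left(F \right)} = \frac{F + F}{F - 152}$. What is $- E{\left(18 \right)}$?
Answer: $\frac{18}{67} \approx 0.26866$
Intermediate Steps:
$E{\left(F \right)} = \frac{2 F}{-152 + F}$
$- E{\left(18 \right)} = - \frac{2 \cdot 18}{-152 + 18} = - \frac{2 \cdot 18}{-134} = - \frac{2 \cdot 18 \left(-1\right)}{134} = \left(-1\right) \left(- \frac{18}{67}\right) = \frac{18}{67}$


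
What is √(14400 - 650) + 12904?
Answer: 12904 + 25*√22 ≈ 13021.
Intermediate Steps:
√(14400 - 650) + 12904 = √13750 + 12904 = 25*√22 + 12904 = 12904 + 25*√22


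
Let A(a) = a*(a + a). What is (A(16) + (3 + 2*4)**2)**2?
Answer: 400689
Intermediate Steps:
A(a) = 2*a**2 (A(a) = a*(2*a) = 2*a**2)
(A(16) + (3 + 2*4)**2)**2 = (2*16**2 + (3 + 2*4)**2)**2 = (2*256 + (3 + 8)**2)**2 = (512 + 11**2)**2 = (512 + 121)**2 = 633**2 = 400689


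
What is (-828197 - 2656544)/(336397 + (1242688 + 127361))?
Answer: -3484741/1706446 ≈ -2.0421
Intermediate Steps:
(-828197 - 2656544)/(336397 + (1242688 + 127361)) = -3484741/(336397 + 1370049) = -3484741/1706446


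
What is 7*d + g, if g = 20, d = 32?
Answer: 244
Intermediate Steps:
7*d + g = 7*32 + 20 = 224 + 20 = 244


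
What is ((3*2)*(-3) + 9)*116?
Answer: -1044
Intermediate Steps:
((3*2)*(-3) + 9)*116 = (6*(-3) + 9)*116 = (-18 + 9)*116 = -9*116 = -1044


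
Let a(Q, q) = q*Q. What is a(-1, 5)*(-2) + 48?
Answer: 58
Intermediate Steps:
a(Q, q) = Q*q
a(-1, 5)*(-2) + 48 = -1*5*(-2) + 48 = -5*(-2) + 48 = 10 + 48 = 58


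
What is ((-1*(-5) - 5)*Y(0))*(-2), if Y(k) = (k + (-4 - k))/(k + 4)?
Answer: 0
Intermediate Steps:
Y(k) = -4/(4 + k)
((-1*(-5) - 5)*Y(0))*(-2) = ((-1*(-5) - 5)*(-4/(4 + 0)))*(-2) = ((5 - 5)*(-4/4))*(-2) = (0*(-4*¼))*(-2) = (0*(-1))*(-2) = 0*(-2) = 0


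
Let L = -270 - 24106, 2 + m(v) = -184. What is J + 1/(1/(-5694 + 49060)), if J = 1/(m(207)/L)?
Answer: 4045226/93 ≈ 43497.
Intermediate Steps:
m(v) = -186 (m(v) = -2 - 184 = -186)
L = -24376
J = 12188/93 (J = 1/(-186/(-24376)) = 1/(-186*(-1/24376)) = 1/(93/12188) = 12188/93 ≈ 131.05)
J + 1/(1/(-5694 + 49060)) = 12188/93 + 1/(1/(-5694 + 49060)) = 12188/93 + 1/(1/43366) = 12188/93 + 43366 = 4045226/93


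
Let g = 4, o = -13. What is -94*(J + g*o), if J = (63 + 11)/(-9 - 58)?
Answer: 334452/67 ≈ 4991.8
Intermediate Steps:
J = -74/67 (J = 74/(-67) = 74*(-1/67) = -74/67 ≈ -1.1045)
-94*(J + g*o) = -94*(-74/67 + 4*(-13)) = -94*(-74/67 - 52) = -94*(-3558/67) = 334452/67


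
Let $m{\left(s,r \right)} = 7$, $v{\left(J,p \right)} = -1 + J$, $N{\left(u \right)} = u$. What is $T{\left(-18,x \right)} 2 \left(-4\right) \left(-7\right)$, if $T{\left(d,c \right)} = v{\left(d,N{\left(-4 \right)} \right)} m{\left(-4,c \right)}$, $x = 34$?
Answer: $-7448$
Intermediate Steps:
$T{\left(d,c \right)} = -7 + 7 d$ ($T{\left(d,c \right)} = \left(-1 + d\right) 7 = -7 + 7 d$)
$T{\left(-18,x \right)} 2 \left(-4\right) \left(-7\right) = \left(-7 + 7 \left(-18\right)\right) 2 \left(-4\right) \left(-7\right) = \left(-7 - 126\right) \left(\left(-8\right) \left(-7\right)\right) = \left(-133\right) 56 = -7448$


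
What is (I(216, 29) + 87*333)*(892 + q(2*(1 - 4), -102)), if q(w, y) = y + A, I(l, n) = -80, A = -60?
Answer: 21090430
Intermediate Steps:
q(w, y) = -60 + y (q(w, y) = y - 60 = -60 + y)
(I(216, 29) + 87*333)*(892 + q(2*(1 - 4), -102)) = (-80 + 87*333)*(892 + (-60 - 102)) = (-80 + 28971)*(892 - 162) = 28891*730 = 21090430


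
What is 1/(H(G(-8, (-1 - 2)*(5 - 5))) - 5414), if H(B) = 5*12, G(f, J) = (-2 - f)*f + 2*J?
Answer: -1/5354 ≈ -0.00018678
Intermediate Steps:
G(f, J) = 2*J + f*(-2 - f) (G(f, J) = f*(-2 - f) + 2*J = 2*J + f*(-2 - f))
H(B) = 60
1/(H(G(-8, (-1 - 2)*(5 - 5))) - 5414) = 1/(60 - 5414) = 1/(-5354) = -1/5354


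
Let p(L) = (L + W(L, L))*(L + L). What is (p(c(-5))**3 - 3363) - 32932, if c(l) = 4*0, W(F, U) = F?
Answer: -36295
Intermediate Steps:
c(l) = 0
p(L) = 4*L**2 (p(L) = (L + L)*(L + L) = (2*L)*(2*L) = 4*L**2)
(p(c(-5))**3 - 3363) - 32932 = ((4*0**2)**3 - 3363) - 32932 = ((4*0)**3 - 3363) - 32932 = (0**3 - 3363) - 32932 = (0 - 3363) - 32932 = -3363 - 32932 = -36295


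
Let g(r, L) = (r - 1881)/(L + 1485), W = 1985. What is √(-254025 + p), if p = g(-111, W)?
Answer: 7*I*√15605594565/1735 ≈ 504.01*I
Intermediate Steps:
g(r, L) = (-1881 + r)/(1485 + L)
p = -996/1735 (p = (-1881 - 111)/(1485 + 1985) = -1992/3470 = (1/3470)*(-1992) = -996/1735 ≈ -0.57406)
√(-254025 + p) = √(-254025 - 996/1735) = √(-440734371/1735) = 7*I*√15605594565/1735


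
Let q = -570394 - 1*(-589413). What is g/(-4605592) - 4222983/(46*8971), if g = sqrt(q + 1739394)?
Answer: -4222983/412666 - sqrt(1758413)/4605592 ≈ -10.234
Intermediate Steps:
q = 19019 (q = -570394 + 589413 = 19019)
g = sqrt(1758413) (g = sqrt(19019 + 1739394) = sqrt(1758413) ≈ 1326.1)
g/(-4605592) - 4222983/(46*8971) = sqrt(1758413)/(-4605592) - 4222983/(46*8971) = sqrt(1758413)*(-1/4605592) - 4222983/412666 = -sqrt(1758413)/4605592 - 4222983*1/412666 = -sqrt(1758413)/4605592 - 4222983/412666 = -4222983/412666 - sqrt(1758413)/4605592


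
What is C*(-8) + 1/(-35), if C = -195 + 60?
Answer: 37799/35 ≈ 1080.0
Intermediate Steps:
C = -135
C*(-8) + 1/(-35) = -135*(-8) + 1/(-35) = 1080 - 1/35 = 37799/35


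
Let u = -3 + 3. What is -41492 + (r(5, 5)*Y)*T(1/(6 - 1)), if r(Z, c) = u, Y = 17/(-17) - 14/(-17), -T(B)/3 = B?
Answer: -41492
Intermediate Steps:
T(B) = -3*B
u = 0
Y = -3/17 (Y = 17*(-1/17) - 14*(-1/17) = -1 + 14/17 = -3/17 ≈ -0.17647)
r(Z, c) = 0
-41492 + (r(5, 5)*Y)*T(1/(6 - 1)) = -41492 + (0*(-3/17))*(-3/(6 - 1)) = -41492 + 0*(-3/5) = -41492 + 0*(-3*⅕) = -41492 + 0*(-⅗) = -41492 + 0 = -41492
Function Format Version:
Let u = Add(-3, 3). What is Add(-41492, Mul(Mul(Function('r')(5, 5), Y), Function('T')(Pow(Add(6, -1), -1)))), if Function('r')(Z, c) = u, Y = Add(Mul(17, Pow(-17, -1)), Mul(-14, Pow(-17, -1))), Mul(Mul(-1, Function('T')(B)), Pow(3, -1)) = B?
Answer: -41492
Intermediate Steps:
Function('T')(B) = Mul(-3, B)
u = 0
Y = Rational(-3, 17) (Y = Add(Mul(17, Rational(-1, 17)), Mul(-14, Rational(-1, 17))) = Add(-1, Rational(14, 17)) = Rational(-3, 17) ≈ -0.17647)
Function('r')(Z, c) = 0
Add(-41492, Mul(Mul(Function('r')(5, 5), Y), Function('T')(Pow(Add(6, -1), -1)))) = Add(-41492, Mul(Mul(0, Rational(-3, 17)), Mul(-3, Pow(Add(6, -1), -1)))) = Add(-41492, Mul(0, Mul(-3, Pow(5, -1)))) = Add(-41492, Mul(0, Mul(-3, Rational(1, 5)))) = Add(-41492, Mul(0, Rational(-3, 5))) = Add(-41492, 0) = -41492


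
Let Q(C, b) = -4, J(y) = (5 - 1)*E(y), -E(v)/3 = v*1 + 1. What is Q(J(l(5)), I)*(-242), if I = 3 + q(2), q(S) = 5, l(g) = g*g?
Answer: 968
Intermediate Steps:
l(g) = g²
E(v) = -3 - 3*v (E(v) = -3*(v*1 + 1) = -3*(v + 1) = -3*(1 + v) = -3 - 3*v)
I = 8 (I = 3 + 5 = 8)
J(y) = -12 - 12*y (J(y) = (5 - 1)*(-3 - 3*y) = 4*(-3 - 3*y) = -12 - 12*y)
Q(J(l(5)), I)*(-242) = -4*(-242) = 968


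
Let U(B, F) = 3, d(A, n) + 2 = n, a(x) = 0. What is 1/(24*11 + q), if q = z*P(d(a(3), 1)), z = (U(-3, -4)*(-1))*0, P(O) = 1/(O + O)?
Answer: 1/264 ≈ 0.0037879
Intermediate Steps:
d(A, n) = -2 + n
P(O) = 1/(2*O)
z = 0 (z = (3*(-1))*0 = -3*0 = 0)
q = 0 (q = 0*(1/(2*(-2 + 1))) = 0*((½)/(-1)) = 0*((½)*(-1)) = 0*(-½) = 0)
1/(24*11 + q) = 1/(24*11 + 0) = 1/(264 + 0) = 1/264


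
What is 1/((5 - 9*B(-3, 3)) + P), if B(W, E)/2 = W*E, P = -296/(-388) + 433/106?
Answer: 10282/1766939 ≈ 0.0058191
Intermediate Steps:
P = 49845/10282 (P = -296*(-1/388) + 433*(1/106) = 74/97 + 433/106 = 49845/10282 ≈ 4.8478)
B(W, E) = 2*E*W (B(W, E) = 2*(W*E) = 2*(E*W) = 2*E*W)
1/((5 - 9*B(-3, 3)) + P) = 1/((5 - 18*3*(-3)) + 49845/10282) = 1/((5 - 9*(-18)) + 49845/10282) = 1/((5 + 162) + 49845/10282) = 1/(167 + 49845/10282) = 1/(1766939/10282) = 10282/1766939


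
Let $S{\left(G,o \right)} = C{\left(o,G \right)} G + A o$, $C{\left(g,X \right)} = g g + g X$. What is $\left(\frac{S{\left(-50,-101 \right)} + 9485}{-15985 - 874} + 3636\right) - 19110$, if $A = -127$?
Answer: $- \frac{260135928}{16859} \approx -15430.0$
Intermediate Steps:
$C{\left(g,X \right)} = g^{2} + X g$
$S{\left(G,o \right)} = - 127 o + G o \left(G + o\right)$ ($S{\left(G,o \right)} = o \left(G + o\right) G - 127 o = G o \left(G + o\right) - 127 o = - 127 o + G o \left(G + o\right)$)
$\left(\frac{S{\left(-50,-101 \right)} + 9485}{-15985 - 874} + 3636\right) - 19110 = \left(\frac{- 101 \left(-127 - 50 \left(-50 - 101\right)\right) + 9485}{-15985 - 874} + 3636\right) - 19110 = \left(\frac{- 101 \left(-127 - -7550\right) + 9485}{-16859} + 3636\right) - 19110 = \left(\left(- 101 \left(-127 + 7550\right) + 9485\right) \left(- \frac{1}{16859}\right) + 3636\right) - 19110 = \left(\left(\left(-101\right) 7423 + 9485\right) \left(- \frac{1}{16859}\right) + 3636\right) - 19110 = \left(\left(-749723 + 9485\right) \left(- \frac{1}{16859}\right) + 3636\right) - 19110 = \left(\left(-740238\right) \left(- \frac{1}{16859}\right) + 3636\right) - 19110 = \left(\frac{740238}{16859} + 3636\right) - 19110 = \frac{62039562}{16859} - 19110 = - \frac{260135928}{16859}$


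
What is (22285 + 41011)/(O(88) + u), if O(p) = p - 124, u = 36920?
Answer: 15824/9221 ≈ 1.7161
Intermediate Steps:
O(p) = -124 + p
(22285 + 41011)/(O(88) + u) = (22285 + 41011)/((-124 + 88) + 36920) = 63296/(-36 + 36920) = 63296/36884 = 63296*(1/36884) = 15824/9221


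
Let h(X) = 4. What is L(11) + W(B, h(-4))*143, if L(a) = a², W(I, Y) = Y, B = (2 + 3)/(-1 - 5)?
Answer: 693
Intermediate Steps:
B = -⅚ (B = 5/(-6) = 5*(-⅙) = -⅚ ≈ -0.83333)
L(11) + W(B, h(-4))*143 = 11² + 4*143 = 121 + 572 = 693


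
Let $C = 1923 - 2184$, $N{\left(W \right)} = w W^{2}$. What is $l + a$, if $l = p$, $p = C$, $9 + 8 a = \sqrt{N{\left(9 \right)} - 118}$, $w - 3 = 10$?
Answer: $- \frac{2097}{8} + \frac{\sqrt{935}}{8} \approx -258.3$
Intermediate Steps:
$w = 13$ ($w = 3 + 10 = 13$)
$N{\left(W \right)} = 13 W^{2}$
$C = -261$ ($C = 1923 - 2184 = -261$)
$a = - \frac{9}{8} + \frac{\sqrt{935}}{8}$ ($a = - \frac{9}{8} + \frac{\sqrt{13 \cdot 9^{2} - 118}}{8} = - \frac{9}{8} + \frac{\sqrt{13 \cdot 81 - 118}}{8} = - \frac{9}{8} + \frac{\sqrt{1053 - 118}}{8} = - \frac{9}{8} + \frac{\sqrt{935}}{8} \approx 2.6972$)
$p = -261$
$l = -261$
$l + a = -261 - \left(\frac{9}{8} - \frac{\sqrt{935}}{8}\right) = - \frac{2097}{8} + \frac{\sqrt{935}}{8}$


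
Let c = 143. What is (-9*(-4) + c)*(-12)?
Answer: -2148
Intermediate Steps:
(-9*(-4) + c)*(-12) = (-9*(-4) + 143)*(-12) = (36 + 143)*(-12) = 179*(-12) = -2148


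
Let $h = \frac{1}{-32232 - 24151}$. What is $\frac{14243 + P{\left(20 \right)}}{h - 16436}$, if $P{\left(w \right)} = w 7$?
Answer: $- \frac{810956689}{926710989} \approx -0.87509$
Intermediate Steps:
$P{\left(w \right)} = 7 w$
$h = - \frac{1}{56383}$ ($h = \frac{1}{-56383} = - \frac{1}{56383} \approx -1.7736 \cdot 10^{-5}$)
$\frac{14243 + P{\left(20 \right)}}{h - 16436} = \frac{14243 + 7 \cdot 20}{- \frac{1}{56383} - 16436} = \frac{14243 + 140}{- \frac{926710989}{56383}} = 14383 \left(- \frac{56383}{926710989}\right) = - \frac{810956689}{926710989}$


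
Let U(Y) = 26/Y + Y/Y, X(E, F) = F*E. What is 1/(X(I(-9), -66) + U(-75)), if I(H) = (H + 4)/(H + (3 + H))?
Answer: -75/1601 ≈ -0.046846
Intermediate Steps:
I(H) = (4 + H)/(3 + 2*H)
X(E, F) = E*F
U(Y) = 1 + 26/Y (U(Y) = 26/Y + 1 = 1 + 26/Y)
1/(X(I(-9), -66) + U(-75)) = 1/(((4 - 9)/(3 + 2*(-9)))*(-66) + (26 - 75)/(-75)) = 1/((-5/(3 - 18))*(-66) - 1/75*(-49)) = 1/((-5/(-15))*(-66) + 49/75) = 1/(-1/15*(-5)*(-66) + 49/75) = 1/((⅓)*(-66) + 49/75) = 1/(-22 + 49/75) = 1/(-1601/75) = -75/1601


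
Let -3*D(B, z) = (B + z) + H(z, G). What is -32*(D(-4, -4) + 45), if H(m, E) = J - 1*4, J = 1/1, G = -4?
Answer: -4672/3 ≈ -1557.3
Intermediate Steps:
J = 1
H(m, E) = -3 (H(m, E) = 1 - 1*4 = 1 - 4 = -3)
D(B, z) = 1 - B/3 - z/3 (D(B, z) = -((B + z) - 3)/3 = -(-3 + B + z)/3 = 1 - B/3 - z/3)
-32*(D(-4, -4) + 45) = -32*((1 - ⅓*(-4) - ⅓*(-4)) + 45) = -32*((1 + 4/3 + 4/3) + 45) = -32*(11/3 + 45) = -32*146/3 = -4672/3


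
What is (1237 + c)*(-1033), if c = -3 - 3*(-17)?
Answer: -1327405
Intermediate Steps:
c = 48 (c = -3 + 51 = 48)
(1237 + c)*(-1033) = (1237 + 48)*(-1033) = 1285*(-1033) = -1327405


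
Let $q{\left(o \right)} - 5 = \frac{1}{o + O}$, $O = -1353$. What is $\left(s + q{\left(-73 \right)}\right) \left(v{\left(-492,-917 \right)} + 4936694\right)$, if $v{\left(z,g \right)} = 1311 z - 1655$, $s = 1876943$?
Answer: $\frac{11482376729881869}{1426} \approx 8.0522 \cdot 10^{12}$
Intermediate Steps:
$v{\left(z,g \right)} = -1655 + 1311 z$
$q{\left(o \right)} = 5 + \frac{1}{-1353 + o}$ ($q{\left(o \right)} = 5 + \frac{1}{o - 1353} = 5 + \frac{1}{-1353 + o}$)
$\left(s + q{\left(-73 \right)}\right) \left(v{\left(-492,-917 \right)} + 4936694\right) = \left(1876943 + \frac{-6764 + 5 \left(-73\right)}{-1353 - 73}\right) \left(\left(-1655 + 1311 \left(-492\right)\right) + 4936694\right) = \left(1876943 + \frac{-6764 - 365}{-1426}\right) \left(\left(-1655 - 645012\right) + 4936694\right) = \left(1876943 - - \frac{7129}{1426}\right) \left(-646667 + 4936694\right) = \left(1876943 + \frac{7129}{1426}\right) 4290027 = \frac{2676527847}{1426} \cdot 4290027 = \frac{11482376729881869}{1426}$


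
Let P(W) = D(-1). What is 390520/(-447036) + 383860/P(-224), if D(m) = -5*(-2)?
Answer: 4289883344/111759 ≈ 38385.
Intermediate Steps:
D(m) = 10
P(W) = 10
390520/(-447036) + 383860/P(-224) = 390520/(-447036) + 383860/10 = 390520*(-1/447036) + 383860*(1/10) = -97630/111759 + 38386 = 4289883344/111759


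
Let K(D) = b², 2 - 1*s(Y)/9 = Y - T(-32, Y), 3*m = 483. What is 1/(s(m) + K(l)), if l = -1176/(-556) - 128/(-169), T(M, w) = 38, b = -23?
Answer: -1/560 ≈ -0.0017857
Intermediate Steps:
l = 67478/23491 (l = -1176*(-1/556) - 128*(-1/169) = 294/139 + 128/169 = 67478/23491 ≈ 2.8725)
m = 161 (m = (⅓)*483 = 161)
s(Y) = 360 - 9*Y (s(Y) = 18 - 9*(Y - 1*38) = 18 - 9*(Y - 38) = 18 - 9*(-38 + Y) = 18 + (342 - 9*Y) = 360 - 9*Y)
K(D) = 529 (K(D) = (-23)² = 529)
1/(s(m) + K(l)) = 1/((360 - 9*161) + 529) = 1/((360 - 1449) + 529) = 1/(-1089 + 529) = 1/(-560) = -1/560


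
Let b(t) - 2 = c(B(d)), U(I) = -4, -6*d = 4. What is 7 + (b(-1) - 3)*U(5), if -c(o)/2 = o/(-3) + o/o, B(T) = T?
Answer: 187/9 ≈ 20.778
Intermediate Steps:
d = -⅔ (d = -⅙*4 = -⅔ ≈ -0.66667)
c(o) = -2 + 2*o/3 (c(o) = -2*(o/(-3) + o/o) = -2*(o*(-⅓) + 1) = -2*(-o/3 + 1) = -2*(1 - o/3) = -2 + 2*o/3)
b(t) = -4/9 (b(t) = 2 + (-2 + (⅔)*(-⅔)) = 2 + (-2 - 4/9) = 2 - 22/9 = -4/9)
7 + (b(-1) - 3)*U(5) = 7 + (-4/9 - 3)*(-4) = 7 - 31/9*(-4) = 7 + 124/9 = 187/9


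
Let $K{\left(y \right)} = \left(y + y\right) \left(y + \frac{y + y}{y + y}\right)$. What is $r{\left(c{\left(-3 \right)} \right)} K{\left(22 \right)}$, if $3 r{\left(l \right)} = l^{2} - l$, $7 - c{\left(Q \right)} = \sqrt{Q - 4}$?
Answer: $\frac{35420}{3} - \frac{13156 i \sqrt{7}}{3} \approx 11807.0 - 11603.0 i$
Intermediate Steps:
$K{\left(y \right)} = 2 y \left(1 + y\right)$ ($K{\left(y \right)} = 2 y \left(y + \frac{2 y}{2 y}\right) = 2 y \left(y + 2 y \frac{1}{2 y}\right) = 2 y \left(y + 1\right) = 2 y \left(1 + y\right)$)
$c{\left(Q \right)} = 7 - \sqrt{-4 + Q}$ ($c{\left(Q \right)} = 7 - \sqrt{Q - 4} = 7 - \sqrt{-4 + Q}$)
$r{\left(l \right)} = - \frac{l}{3} + \frac{l^{2}}{3}$ ($r{\left(l \right)} = \frac{l^{2} - l}{3} = - \frac{l}{3} + \frac{l^{2}}{3}$)
$r{\left(c{\left(-3 \right)} \right)} K{\left(22 \right)} = \frac{\left(7 - \sqrt{-4 - 3}\right) \left(-1 + \left(7 - \sqrt{-4 - 3}\right)\right)}{3} \cdot 2 \cdot 22 \left(1 + 22\right) = \frac{\left(7 - \sqrt{-7}\right) \left(-1 + \left(7 - \sqrt{-7}\right)\right)}{3} \cdot 2 \cdot 22 \cdot 23 = \frac{\left(7 - i \sqrt{7}\right) \left(-1 + \left(7 - i \sqrt{7}\right)\right)}{3} \cdot 1012 = \frac{\left(7 - i \sqrt{7}\right) \left(6 - i \sqrt{7}\right)}{3} \cdot 1012 = \frac{\left(6 - i \sqrt{7}\right) \left(7 - i \sqrt{7}\right)}{3} \cdot 1012 = \frac{1012 \left(6 - i \sqrt{7}\right) \left(7 - i \sqrt{7}\right)}{3}$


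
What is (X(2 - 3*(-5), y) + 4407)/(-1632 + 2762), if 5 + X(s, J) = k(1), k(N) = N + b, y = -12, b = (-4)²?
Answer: 4419/1130 ≈ 3.9106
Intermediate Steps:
b = 16
k(N) = 16 + N (k(N) = N + 16 = 16 + N)
X(s, J) = 12 (X(s, J) = -5 + (16 + 1) = -5 + 17 = 12)
(X(2 - 3*(-5), y) + 4407)/(-1632 + 2762) = (12 + 4407)/(-1632 + 2762) = 4419/1130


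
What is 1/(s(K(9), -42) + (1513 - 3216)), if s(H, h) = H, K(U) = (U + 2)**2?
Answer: -1/1582 ≈ -0.00063211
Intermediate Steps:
K(U) = (2 + U)**2
1/(s(K(9), -42) + (1513 - 3216)) = 1/((2 + 9)**2 + (1513 - 3216)) = 1/(11**2 - 1703) = 1/(121 - 1703) = 1/(-1582) = -1/1582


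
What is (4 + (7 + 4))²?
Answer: 225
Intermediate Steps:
(4 + (7 + 4))² = (4 + 11)² = 15² = 225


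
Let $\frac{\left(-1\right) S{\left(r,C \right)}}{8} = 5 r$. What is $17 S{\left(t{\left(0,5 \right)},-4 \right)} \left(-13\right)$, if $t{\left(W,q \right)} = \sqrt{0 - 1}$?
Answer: $8840 i \approx 8840.0 i$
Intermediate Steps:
$t{\left(W,q \right)} = i$ ($t{\left(W,q \right)} = \sqrt{-1} = i$)
$S{\left(r,C \right)} = - 40 r$ ($S{\left(r,C \right)} = - 8 \cdot 5 r = - 40 r$)
$17 S{\left(t{\left(0,5 \right)},-4 \right)} \left(-13\right) = 17 \left(- 40 i\right) \left(-13\right) = - 680 i \left(-13\right) = 8840 i$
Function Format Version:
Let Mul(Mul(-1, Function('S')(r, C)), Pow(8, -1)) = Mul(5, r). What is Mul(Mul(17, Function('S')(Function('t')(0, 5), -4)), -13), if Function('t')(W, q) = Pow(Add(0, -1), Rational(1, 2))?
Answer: Mul(8840, I) ≈ Mul(8840.0, I)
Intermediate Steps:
Function('t')(W, q) = I (Function('t')(W, q) = Pow(-1, Rational(1, 2)) = I)
Function('S')(r, C) = Mul(-40, r) (Function('S')(r, C) = Mul(-8, Mul(5, r)) = Mul(-40, r))
Mul(Mul(17, Function('S')(Function('t')(0, 5), -4)), -13) = Mul(Mul(17, Mul(-40, I)), -13) = Mul(Mul(-680, I), -13) = Mul(8840, I)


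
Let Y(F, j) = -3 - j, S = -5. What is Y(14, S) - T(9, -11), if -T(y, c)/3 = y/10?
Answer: 47/10 ≈ 4.7000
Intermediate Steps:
T(y, c) = -3*y/10
Y(14, S) - T(9, -11) = (-3 - 1*(-5)) - (-3)*9/10 = (-3 + 5) - 1*(-27/10) = 2 + 27/10 = 47/10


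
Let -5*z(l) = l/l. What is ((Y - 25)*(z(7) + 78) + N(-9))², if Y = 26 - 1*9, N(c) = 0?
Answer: 9684544/25 ≈ 3.8738e+5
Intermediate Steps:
z(l) = -⅕ (z(l) = -l/(5*l) = -⅕*1 = -⅕)
Y = 17 (Y = 26 - 9 = 17)
((Y - 25)*(z(7) + 78) + N(-9))² = ((17 - 25)*(-⅕ + 78) + 0)² = (-8*389/5 + 0)² = (-3112/5 + 0)² = (-3112/5)² = 9684544/25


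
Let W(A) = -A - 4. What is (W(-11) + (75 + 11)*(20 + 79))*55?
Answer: 468655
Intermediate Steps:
W(A) = -4 - A
(W(-11) + (75 + 11)*(20 + 79))*55 = ((-4 - 1*(-11)) + (75 + 11)*(20 + 79))*55 = ((-4 + 11) + 86*99)*55 = (7 + 8514)*55 = 8521*55 = 468655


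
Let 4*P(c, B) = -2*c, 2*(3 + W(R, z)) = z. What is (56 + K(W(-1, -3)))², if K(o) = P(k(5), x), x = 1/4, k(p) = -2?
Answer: 3249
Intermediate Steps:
x = ¼ ≈ 0.25000
W(R, z) = -3 + z/2
P(c, B) = -c/2 (P(c, B) = (-2*c)/4 = -c/2)
K(o) = 1 (K(o) = -½*(-2) = 1)
(56 + K(W(-1, -3)))² = (56 + 1)² = 57² = 3249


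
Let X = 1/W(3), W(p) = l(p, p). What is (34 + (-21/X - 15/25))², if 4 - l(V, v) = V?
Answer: 3844/25 ≈ 153.76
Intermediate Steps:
l(V, v) = 4 - V
W(p) = 4 - p
X = 1 (X = 1/(4 - 1*3) = 1/(4 - 3) = 1/1 = 1)
(34 + (-21/X - 15/25))² = (34 + (-21/1 - 15/25))² = (34 + (-21*1 - 15*1/25))² = (34 + (-21 - ⅗))² = (34 - 108/5)² = (62/5)² = 3844/25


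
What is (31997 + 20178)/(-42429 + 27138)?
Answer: -52175/15291 ≈ -3.4121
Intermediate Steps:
(31997 + 20178)/(-42429 + 27138) = 52175/(-15291) = 52175*(-1/15291) = -52175/15291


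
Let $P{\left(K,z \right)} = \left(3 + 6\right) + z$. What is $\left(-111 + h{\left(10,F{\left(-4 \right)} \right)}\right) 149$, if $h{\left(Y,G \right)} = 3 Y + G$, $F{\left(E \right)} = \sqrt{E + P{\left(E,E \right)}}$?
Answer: $-11920$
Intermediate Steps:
$P{\left(K,z \right)} = 9 + z$
$F{\left(E \right)} = \sqrt{9 + 2 E}$ ($F{\left(E \right)} = \sqrt{E + \left(9 + E\right)} = \sqrt{9 + 2 E}$)
$h{\left(Y,G \right)} = G + 3 Y$
$\left(-111 + h{\left(10,F{\left(-4 \right)} \right)}\right) 149 = \left(-111 + \left(\sqrt{9 + 2 \left(-4\right)} + 3 \cdot 10\right)\right) 149 = \left(-111 + \left(\sqrt{9 - 8} + 30\right)\right) 149 = \left(-111 + \left(\sqrt{1} + 30\right)\right) 149 = \left(-111 + \left(1 + 30\right)\right) 149 = \left(-111 + 31\right) 149 = \left(-80\right) 149 = -11920$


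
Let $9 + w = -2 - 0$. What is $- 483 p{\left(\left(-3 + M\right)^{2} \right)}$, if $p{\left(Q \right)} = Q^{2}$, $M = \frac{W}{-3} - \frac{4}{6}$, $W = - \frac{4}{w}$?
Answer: $- \frac{39306640625}{395307} \approx -99433.0$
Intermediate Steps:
$w = -11$ ($w = -9 - 2 = -11$)
$W = \frac{4}{11}$ ($W = - \frac{4}{-11} = \left(-4\right) \left(- \frac{1}{11}\right) = \frac{4}{11} \approx 0.36364$)
$M = - \frac{26}{33}$ ($M = \frac{4}{11 \left(-3\right)} - \frac{4}{6} = \frac{4}{11} \left(- \frac{1}{3}\right) - \frac{2}{3} = - \frac{4}{33} - \frac{2}{3} = - \frac{26}{33} \approx -0.78788$)
$- 483 p{\left(\left(-3 + M\right)^{2} \right)} = - 483 \left(\left(-3 - \frac{26}{33}\right)^{2}\right)^{2} = - 483 \left(\left(- \frac{125}{33}\right)^{2}\right)^{2} = - 483 \left(\frac{15625}{1089}\right)^{2} = \left(-483\right) \frac{244140625}{1185921} = - \frac{39306640625}{395307}$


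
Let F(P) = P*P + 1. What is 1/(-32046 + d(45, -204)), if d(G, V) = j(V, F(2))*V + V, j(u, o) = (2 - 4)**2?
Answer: -1/33066 ≈ -3.0243e-5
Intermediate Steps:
F(P) = 1 + P**2 (F(P) = P**2 + 1 = 1 + P**2)
j(u, o) = 4 (j(u, o) = (-2)**2 = 4)
d(G, V) = 5*V (d(G, V) = 4*V + V = 5*V)
1/(-32046 + d(45, -204)) = 1/(-32046 + 5*(-204)) = 1/(-32046 - 1020) = 1/(-33066) = -1/33066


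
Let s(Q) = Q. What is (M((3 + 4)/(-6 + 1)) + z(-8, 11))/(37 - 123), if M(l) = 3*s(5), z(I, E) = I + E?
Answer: -9/43 ≈ -0.20930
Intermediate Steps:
z(I, E) = E + I
M(l) = 15 (M(l) = 3*5 = 15)
(M((3 + 4)/(-6 + 1)) + z(-8, 11))/(37 - 123) = (15 + (11 - 8))/(37 - 123) = (15 + 3)/(-86) = 18*(-1/86) = -9/43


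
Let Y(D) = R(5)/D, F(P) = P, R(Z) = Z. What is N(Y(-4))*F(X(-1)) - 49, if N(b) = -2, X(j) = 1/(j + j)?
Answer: -48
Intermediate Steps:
X(j) = 1/(2*j)
Y(D) = 5/D
N(Y(-4))*F(X(-1)) - 49 = -1/(-1) - 49 = -(-1) - 49 = -2*(-½) - 49 = 1 - 49 = -48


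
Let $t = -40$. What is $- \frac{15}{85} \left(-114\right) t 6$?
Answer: $- \frac{82080}{17} \approx -4828.2$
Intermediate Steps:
$- \frac{15}{85} \left(-114\right) t 6 = - \frac{15}{85} \left(-114\right) \left(\left(-40\right) 6\right) = \left(-15\right) \frac{1}{85} \left(-114\right) \left(-240\right) = \left(- \frac{3}{17}\right) \left(-114\right) \left(-240\right) = \frac{342}{17} \left(-240\right) = - \frac{82080}{17}$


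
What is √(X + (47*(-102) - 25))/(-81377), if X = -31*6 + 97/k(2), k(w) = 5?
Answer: -4*I*√7790/406885 ≈ -0.00086768*I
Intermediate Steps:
X = -833/5 (X = -31*6 + 97/5 = -186 + (⅕)*97 = -186 + 97/5 = -833/5 ≈ -166.60)
√(X + (47*(-102) - 25))/(-81377) = √(-833/5 + (47*(-102) - 25))/(-81377) = √(-833/5 + (-4794 - 25))*(-1/81377) = √(-833/5 - 4819)*(-1/81377) = √(-24928/5)*(-1/81377) = (4*I*√7790/5)*(-1/81377) = -4*I*√7790/406885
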